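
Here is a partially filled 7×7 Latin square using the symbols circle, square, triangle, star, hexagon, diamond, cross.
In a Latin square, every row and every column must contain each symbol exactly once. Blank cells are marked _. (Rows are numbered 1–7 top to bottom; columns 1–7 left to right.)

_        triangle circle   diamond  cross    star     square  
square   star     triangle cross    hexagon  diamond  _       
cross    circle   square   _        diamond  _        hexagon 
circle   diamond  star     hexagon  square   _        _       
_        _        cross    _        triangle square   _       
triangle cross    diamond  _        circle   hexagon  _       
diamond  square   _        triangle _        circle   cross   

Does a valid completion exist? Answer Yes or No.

No row or column among the givens repeats a symbol, and propagating forced cells runs into no contradiction.
One valid completion exists (for instance, hexagon triangle circle diamond cross star square / square star triangle cross hexagon diamond circle / cross circle square star diamond triangle hexagon / circle diamond star hexagon square cross triangle / star hexagon cross circle triangle square diamond / triangle cross diamond square circle hexagon star / diamond square hexagon triangle star circle cross).

Yes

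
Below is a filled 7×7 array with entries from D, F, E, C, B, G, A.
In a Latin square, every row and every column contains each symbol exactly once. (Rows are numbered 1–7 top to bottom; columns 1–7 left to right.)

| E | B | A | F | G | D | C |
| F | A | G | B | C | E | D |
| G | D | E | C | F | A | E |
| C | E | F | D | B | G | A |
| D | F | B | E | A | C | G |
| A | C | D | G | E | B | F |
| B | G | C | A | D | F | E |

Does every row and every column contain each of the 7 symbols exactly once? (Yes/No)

Column 7 contains E twice (at rows 3 and 7), so it is not a permutation.

No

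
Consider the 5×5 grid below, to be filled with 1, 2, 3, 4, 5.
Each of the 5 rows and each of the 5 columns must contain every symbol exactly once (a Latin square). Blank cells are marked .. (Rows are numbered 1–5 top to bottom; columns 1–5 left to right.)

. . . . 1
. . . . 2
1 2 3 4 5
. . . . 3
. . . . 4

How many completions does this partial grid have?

56

Row 1, column 1: eliminating its row and column leaves {2, 3, 4, 5}.
Row 1, column 2: eliminating its row and column leaves {3, 4, 5}.
Row 1, column 3: eliminating its row and column leaves {2, 4, 5}.
Row 1, column 4: eliminating its row and column leaves {2, 3, 5}.
Row 2, column 1: eliminating its row and column leaves {3, 4, 5}.
Row 2, column 2: eliminating its row and column leaves {1, 3, 4, 5}.
Row 2, column 3: eliminating its row and column leaves {1, 4, 5}.
Row 2, column 4: eliminating its row and column leaves {1, 3, 5}.
Row 4, column 1: eliminating its row and column leaves {2, 4, 5}.
Row 4, column 2: eliminating its row and column leaves {1, 4, 5}.
Row 4, column 3: eliminating its row and column leaves {1, 2, 4, 5}.
Row 4, column 4: eliminating its row and column leaves {1, 2, 5}.
Row 5, column 1: eliminating its row and column leaves {2, 3, 5}.
Row 5, column 2: eliminating its row and column leaves {1, 3, 5}.
Row 5, column 3: eliminating its row and column leaves {1, 2, 5}.
Row 5, column 4: eliminating its row and column leaves {1, 2, 3, 5}.
Enumerating the assignments across these blanks that avoid any row or column repeat gives 56 completions.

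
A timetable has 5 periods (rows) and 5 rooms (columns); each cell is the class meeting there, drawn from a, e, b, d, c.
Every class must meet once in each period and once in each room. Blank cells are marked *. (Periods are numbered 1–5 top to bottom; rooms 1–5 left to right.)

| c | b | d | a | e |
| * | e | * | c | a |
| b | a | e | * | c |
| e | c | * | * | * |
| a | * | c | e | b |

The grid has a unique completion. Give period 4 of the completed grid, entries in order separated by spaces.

Period 4, room 5: period 4 has {e, c} and room 5 has {a, e, b, c}, leaving only d.
Period 4, room 4: period 4 has {e, d, c} and room 4 has {a, e, c}, leaving only b.
Period 4, room 3: period 4 has {e, b, d, c} and room 3 has {e, d, c}, leaving only a.
So period 4 reads: e c a b d.

e c a b d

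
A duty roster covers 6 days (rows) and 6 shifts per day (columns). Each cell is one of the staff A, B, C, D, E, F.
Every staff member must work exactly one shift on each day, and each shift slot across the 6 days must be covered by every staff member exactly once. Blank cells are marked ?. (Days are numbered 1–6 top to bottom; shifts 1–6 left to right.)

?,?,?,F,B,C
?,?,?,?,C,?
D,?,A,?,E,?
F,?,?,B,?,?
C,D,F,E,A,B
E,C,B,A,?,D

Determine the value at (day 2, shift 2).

F

Day 1, shift 1: day 1 has {B, C, F} and shift 1 has {C, D, E, F}, leaving only A.
Day 1, shift 2: day 1 has {A, B, C, F} and shift 2 has {C, D}, leaving only E.
Day 1, shift 3: day 1 has {A, B, C, E, F} and shift 3 has {A, B, F}, leaving only D.
Day 2, shift 1: day 2 has {C} and shift 1 has {A, C, D, E, F}, leaving only B.
Day 2, shift 3: day 2 has {B, C} and shift 3 has {A, B, D, F}, leaving only E.
Day 2, shift 4: day 2 has {B, C, E} and shift 4 has {A, B, E, F}, leaving only D.
Day 3, shift 4: day 3 has {A, D, E} and shift 4 has {A, B, D, E, F}, leaving only C.
Day 3, shift 6: day 3 has {A, C, D, E} and shift 6 has {B, C, D}, leaving only F.
Day 2, shift 6: day 2 has {B, C, D, E} and shift 6 has {B, C, D, F}, leaving only A.
Day 2 already has {A, B, C, D, E} and shift 2 already has {C, D, E}, so day 2, shift 2 must be F.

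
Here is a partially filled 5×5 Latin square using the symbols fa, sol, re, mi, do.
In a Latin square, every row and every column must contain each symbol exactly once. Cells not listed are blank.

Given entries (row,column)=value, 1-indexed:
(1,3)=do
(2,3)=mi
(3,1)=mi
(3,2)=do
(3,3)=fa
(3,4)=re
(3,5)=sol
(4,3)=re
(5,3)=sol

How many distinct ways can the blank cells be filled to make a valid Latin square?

Row 1, column 1: eliminating its row and column leaves {fa, sol, re}.
Row 1, column 2: eliminating its row and column leaves {fa, sol, re, mi}.
Row 1, column 4: eliminating its row and column leaves {fa, sol, mi}.
Row 1, column 5: eliminating its row and column leaves {fa, re, mi}.
Row 2, column 1: eliminating its row and column leaves {fa, sol, re, do}.
Row 2, column 2: eliminating its row and column leaves {fa, sol, re}.
Row 2, column 4: eliminating its row and column leaves {fa, sol, do}.
Row 2, column 5: eliminating its row and column leaves {fa, re, do}.
Row 4, column 1: eliminating its row and column leaves {fa, sol, do}.
Row 4, column 2: eliminating its row and column leaves {fa, sol, mi}.
Row 4, column 4: eliminating its row and column leaves {fa, sol, mi, do}.
Row 4, column 5: eliminating its row and column leaves {fa, mi, do}.
Row 5, column 1: eliminating its row and column leaves {fa, re, do}.
Row 5, column 2: eliminating its row and column leaves {fa, re, mi}.
Row 5, column 4: eliminating its row and column leaves {fa, mi, do}.
Row 5, column 5: eliminating its row and column leaves {fa, re, mi, do}.
Enumerating the assignments across these blanks that avoid any row or column repeat gives 56 completions.

56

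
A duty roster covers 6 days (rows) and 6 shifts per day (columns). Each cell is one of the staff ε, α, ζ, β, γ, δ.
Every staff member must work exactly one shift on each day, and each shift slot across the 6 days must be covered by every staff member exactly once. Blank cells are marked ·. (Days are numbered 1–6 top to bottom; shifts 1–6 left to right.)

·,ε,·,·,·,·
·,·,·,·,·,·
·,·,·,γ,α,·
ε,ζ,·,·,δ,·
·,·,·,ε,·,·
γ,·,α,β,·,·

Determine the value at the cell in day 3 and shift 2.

Day 4, shift 4: day 4 has {ε, ζ, δ} and shift 4 has {ε, β, γ}, leaving only α.
Day 6, shift 2: day 6 has {α, β, γ} and shift 2 has {ε, ζ}, leaving only δ.
Day 3 already has {α, γ} and shift 2 already has {ε, ζ, δ}, so day 3, shift 2 must be β.

β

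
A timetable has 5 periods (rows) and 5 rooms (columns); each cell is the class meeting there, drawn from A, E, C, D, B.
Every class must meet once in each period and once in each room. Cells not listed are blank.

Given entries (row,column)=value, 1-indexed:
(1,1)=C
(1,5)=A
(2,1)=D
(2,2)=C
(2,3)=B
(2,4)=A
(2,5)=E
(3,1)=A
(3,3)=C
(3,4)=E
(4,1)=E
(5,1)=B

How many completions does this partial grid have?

5

Period 1, room 2: eliminating its period and room leaves {E, D, B}.
Period 1, room 3: eliminating its period and room leaves {E, D}.
Period 1, room 4: eliminating its period and room leaves {D, B}.
Period 3, room 2: eliminating its period and room leaves {D, B}.
Period 3, room 5: eliminating its period and room leaves {D, B}.
Period 4, room 2: eliminating its period and room leaves {A, D, B}.
Period 4, room 3: eliminating its period and room leaves {A, D}.
Period 4, room 4: eliminating its period and room leaves {C, D, B}.
Period 4, room 5: eliminating its period and room leaves {C, D, B}.
Period 5, room 2: eliminating its period and room leaves {A, E, D}.
Period 5, room 3: eliminating its period and room leaves {A, E, D}.
Period 5, room 4: eliminating its period and room leaves {C, D}.
Period 5, room 5: eliminating its period and room leaves {C, D}.
Enumerating the assignments across these blanks that avoid any period or room repeat gives 5 completions.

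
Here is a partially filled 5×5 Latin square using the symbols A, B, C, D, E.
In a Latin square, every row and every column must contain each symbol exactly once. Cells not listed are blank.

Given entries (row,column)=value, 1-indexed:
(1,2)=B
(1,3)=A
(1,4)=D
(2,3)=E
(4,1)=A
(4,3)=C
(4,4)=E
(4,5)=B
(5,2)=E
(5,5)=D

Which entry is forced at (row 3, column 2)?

Row 4, column 2: row 4 has {A, B, C, E} and column 2 has {B, E}, leaving only D.
Row 5, column 3: row 5 has {D, E} and column 3 has {A, C, E}, leaving only B.
Row 3, column 3: row 3 has {} and column 3 has {A, B, C, E}, leaving only D.
Row 5, column 1: row 5 has {B, D, E} and column 1 has {A}, leaving only C.
Row 1, column 1: row 1 has {A, B, D} and column 1 has {A, C}, leaving only E.
Row 1, column 5: row 1 has {A, B, D, E} and column 5 has {B, D}, leaving only C.
Row 2, column 5: row 2 has {E} and column 5 has {B, C, D}, leaving only A.
Row 2, column 2: row 2 has {A, E} and column 2 has {B, D, E}, leaving only C.
Row 3 already has {D} and column 2 already has {B, C, D, E}, so row 3, column 2 must be A.

A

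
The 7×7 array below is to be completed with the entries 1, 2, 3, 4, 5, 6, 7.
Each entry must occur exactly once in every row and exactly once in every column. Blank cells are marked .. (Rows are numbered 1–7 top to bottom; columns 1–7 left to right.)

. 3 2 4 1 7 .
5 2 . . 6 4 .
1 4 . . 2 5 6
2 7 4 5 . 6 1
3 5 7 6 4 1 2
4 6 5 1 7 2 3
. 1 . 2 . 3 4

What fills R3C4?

7

Row 1, column 1: row 1 has {1, 2, 3, 4, 7} and column 1 has {1, 2, 3, 4, 5}, leaving only 6.
Row 1, column 7: row 1 has {1, 2, 3, 4, 6, 7} and column 7 has {1, 2, 3, 4, 6}, leaving only 5.
Row 2, column 7: row 2 has {2, 4, 5, 6} and column 7 has {1, 2, 3, 4, 5, 6}, leaving only 7.
Row 2, column 4: row 2 has {2, 4, 5, 6, 7} and column 4 has {1, 2, 4, 5, 6}, leaving only 3.
Row 3 already has {1, 2, 4, 5, 6} and column 4 already has {1, 2, 3, 4, 5, 6}, so row 3, column 4 must be 7.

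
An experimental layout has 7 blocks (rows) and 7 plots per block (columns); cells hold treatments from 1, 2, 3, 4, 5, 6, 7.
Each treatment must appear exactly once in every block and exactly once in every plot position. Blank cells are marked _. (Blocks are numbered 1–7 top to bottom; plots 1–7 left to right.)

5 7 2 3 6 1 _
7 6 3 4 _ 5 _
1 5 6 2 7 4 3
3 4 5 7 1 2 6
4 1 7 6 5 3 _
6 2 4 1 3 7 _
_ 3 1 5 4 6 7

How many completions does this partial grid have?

1

Block 1, plot 7: eliminating its block and plot leaves {4}.
Block 2, plot 5: eliminating its block and plot leaves {2}.
Block 2, plot 7: eliminating its block and plot leaves {1, 2}.
Block 5, plot 7: eliminating its block and plot leaves {2}.
Block 6, plot 7: eliminating its block and plot leaves {5}.
Block 7, plot 1: eliminating its block and plot leaves {2}.
Only one assignment across all blanks avoids any block or plot repeat, giving 1 completion.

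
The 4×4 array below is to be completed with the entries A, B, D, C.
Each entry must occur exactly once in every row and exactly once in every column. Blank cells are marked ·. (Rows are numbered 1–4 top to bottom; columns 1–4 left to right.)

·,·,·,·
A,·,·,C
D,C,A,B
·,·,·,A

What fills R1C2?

Row 1, column 4: row 1 has {} and column 4 has {A, B, C}, leaving only D.
Row 1, column 2 is narrowed to {A, B}.
If it were B, then row 1, column 3 would be left with no valid symbol.
So row 1, column 2 must be A.

A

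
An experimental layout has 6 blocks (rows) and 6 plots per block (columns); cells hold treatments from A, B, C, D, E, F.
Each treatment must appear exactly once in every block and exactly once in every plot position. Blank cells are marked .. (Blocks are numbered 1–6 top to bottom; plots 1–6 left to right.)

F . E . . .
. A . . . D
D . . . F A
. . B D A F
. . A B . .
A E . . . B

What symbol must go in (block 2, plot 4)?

Block 1, plot 6: block 1 has {E, F} and plot 6 has {A, B, D, F}, leaving only C.
Block 1, plot 4: block 1 has {C, E, F} and plot 4 has {B, D}, leaving only A.
Block 3, plot 3: block 3 has {A, D, F} and plot 3 has {A, B, E}, leaving only C.
Block 2, plot 3: block 2 has {A, D} and plot 3 has {A, B, C, E}, leaving only F.
Block 3, plot 2: block 3 has {A, C, D, F} and plot 2 has {A, E}, leaving only B.
Block 1, plot 2: block 1 has {A, C, E, F} and plot 2 has {A, B, E}, leaving only D.
Block 1, plot 5: block 1 has {A, C, D, E, F} and plot 5 has {A, F}, leaving only B.
Block 3, plot 4: block 3 has {A, B, C, D, F} and plot 4 has {A, B, D}, leaving only E.
Block 2 already has {A, D, F} and plot 4 already has {A, B, D, E}, so block 2, plot 4 must be C.

C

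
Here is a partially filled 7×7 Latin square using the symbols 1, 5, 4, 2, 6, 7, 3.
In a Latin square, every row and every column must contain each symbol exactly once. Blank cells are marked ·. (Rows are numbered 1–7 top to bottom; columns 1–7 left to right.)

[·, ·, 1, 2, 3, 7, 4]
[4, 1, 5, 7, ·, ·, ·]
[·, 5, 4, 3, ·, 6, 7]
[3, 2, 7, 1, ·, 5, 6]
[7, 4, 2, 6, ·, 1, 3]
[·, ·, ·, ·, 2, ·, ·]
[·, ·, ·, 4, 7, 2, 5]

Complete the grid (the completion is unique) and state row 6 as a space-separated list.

Row 6, column 4: row 6 has {2} and column 4 has {1, 4, 2, 6, 7, 3}, leaving only 5.
Row 6, column 7: row 6 has {5, 2} and column 7 has {5, 4, 6, 7, 3}, leaving only 1.
Row 6, column 1: row 6 has {1, 5, 2} and column 1 has {4, 7, 3}, leaving only 6.
Row 6, column 3: row 6 has {1, 5, 2, 6} and column 3 has {1, 5, 4, 2, 7}, leaving only 3.
Row 6, column 2: row 6 has {1, 5, 2, 6, 3} and column 2 has {1, 5, 4, 2}, leaving only 7.
Row 6, column 6: row 6 has {1, 5, 2, 6, 7, 3} and column 6 has {1, 5, 2, 6, 7}, leaving only 4.
So row 6 reads: 6 7 3 5 2 4 1.

6 7 3 5 2 4 1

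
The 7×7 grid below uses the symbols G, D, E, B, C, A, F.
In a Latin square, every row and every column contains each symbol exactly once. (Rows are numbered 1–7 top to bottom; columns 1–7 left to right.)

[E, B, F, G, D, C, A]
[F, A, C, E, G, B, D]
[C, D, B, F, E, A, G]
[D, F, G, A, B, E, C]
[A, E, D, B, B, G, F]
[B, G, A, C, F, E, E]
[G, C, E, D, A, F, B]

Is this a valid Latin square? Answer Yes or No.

No

Row 5 contains B twice (at columns 4 and 5); row 6 is also not a permutation.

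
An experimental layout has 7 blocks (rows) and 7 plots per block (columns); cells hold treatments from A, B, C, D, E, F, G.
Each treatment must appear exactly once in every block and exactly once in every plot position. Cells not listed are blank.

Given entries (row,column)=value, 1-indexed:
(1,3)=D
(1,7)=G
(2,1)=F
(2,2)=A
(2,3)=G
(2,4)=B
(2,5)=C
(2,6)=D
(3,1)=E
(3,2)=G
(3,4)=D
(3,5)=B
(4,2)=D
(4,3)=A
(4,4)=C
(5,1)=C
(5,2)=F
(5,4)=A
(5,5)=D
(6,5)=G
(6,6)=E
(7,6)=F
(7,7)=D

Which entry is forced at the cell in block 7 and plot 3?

Block 2, plot 7: block 2 has {A, B, C, D, F, G} and plot 7 has {D, G}, leaving only E.
Block 5, plot 7: block 5 has {A, C, D, F} and plot 7 has {D, E, G}, leaving only B.
Block 4, plot 7: block 4 has {A, C, D} and plot 7 has {B, D, E, G}, leaving only F.
Block 4, plot 5: block 4 has {A, C, D, F} and plot 5 has {B, C, D, G}, leaving only E.
Block 5, plot 3: block 5 has {A, B, C, D, F} and plot 3 has {A, D, G}, leaving only E.
Block 5, plot 6: block 5 has {A, B, C, D, E, F} and plot 6 has {D, E, F}, leaving only G.
Block 4, plot 6: block 4 has {A, C, D, E, F} and plot 6 has {D, E, F, G}, leaving only B.
Block 4, plot 1: block 4 has {A, B, C, D, E, F} and plot 1 has {C, E, F}, leaving only G.
Block 6, plot 4: block 6 has {E, G} and plot 4 has {A, B, C, D}, leaving only F.
Block 1, plot 4: block 1 has {D, G} and plot 4 has {A, B, C, D, F}, leaving only E.
Block 7, plot 4: block 7 has {D, F} and plot 4 has {A, B, C, D, E, F}, leaving only G.
Block 7, plot 5: block 7 has {D, F, G} and plot 5 has {B, C, D, E, G}, leaving only A.
Block 1, plot 5: block 1 has {D, E, G} and plot 5 has {A, B, C, D, E, G}, leaving only F.
Block 7, plot 1: block 7 has {A, D, F, G} and plot 1 has {C, E, F, G}, leaving only B.
Block 7 already has {A, B, D, F, G} and plot 3 already has {A, D, E, G}, so block 7, plot 3 must be C.

C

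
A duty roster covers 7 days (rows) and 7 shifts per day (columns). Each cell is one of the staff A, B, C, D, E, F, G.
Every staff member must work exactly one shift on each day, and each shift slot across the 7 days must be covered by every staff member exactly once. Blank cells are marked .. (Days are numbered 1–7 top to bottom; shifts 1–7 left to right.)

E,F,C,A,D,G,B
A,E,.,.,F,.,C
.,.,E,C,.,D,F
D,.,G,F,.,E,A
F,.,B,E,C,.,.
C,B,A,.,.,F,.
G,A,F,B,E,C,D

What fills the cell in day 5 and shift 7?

G

Day 5 already has {B, C, E, F} and shift 7 already has {A, B, C, D, F}, so day 5, shift 7 must be G.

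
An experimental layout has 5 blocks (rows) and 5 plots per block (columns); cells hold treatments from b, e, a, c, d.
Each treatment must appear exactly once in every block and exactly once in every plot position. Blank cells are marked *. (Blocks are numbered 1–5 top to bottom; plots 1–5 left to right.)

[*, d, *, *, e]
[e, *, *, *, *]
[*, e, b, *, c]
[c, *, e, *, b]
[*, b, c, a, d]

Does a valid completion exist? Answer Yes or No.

Block 5, plot 1: block 5 together with plot 1 already contain {b, e, a, c, d} — every symbol — so nothing can go there. The grid has no valid completion.

No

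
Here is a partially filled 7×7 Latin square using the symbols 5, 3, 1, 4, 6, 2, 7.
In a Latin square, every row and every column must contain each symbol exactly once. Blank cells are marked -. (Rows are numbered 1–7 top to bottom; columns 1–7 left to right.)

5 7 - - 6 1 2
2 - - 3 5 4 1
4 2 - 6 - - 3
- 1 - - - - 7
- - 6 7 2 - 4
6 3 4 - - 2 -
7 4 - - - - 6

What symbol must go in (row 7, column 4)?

2

Row 1, column 3: row 1 has {5, 1, 6, 2, 7} and column 3 has {4, 6}, leaving only 3.
Row 1, column 4: row 1 has {5, 3, 1, 6, 2, 7} and column 4 has {3, 6, 7}, leaving only 4.
Row 2, column 2: row 2 has {5, 3, 1, 4, 2} and column 2 has {3, 1, 4, 2, 7}, leaving only 6.
Row 2, column 3: row 2 has {5, 3, 1, 4, 6, 2} and column 3 has {3, 4, 6}, leaving only 7.
Row 4, column 1: row 4 has {1, 7} and column 1 has {5, 4, 6, 2, 7}, leaving only 3.
Row 4, column 5: row 4 has {3, 1, 7} and column 5 has {5, 6, 2}, leaving only 4.
Row 5, column 1: row 5 has {4, 6, 2, 7} and column 1 has {5, 3, 4, 6, 2, 7}, leaving only 1.
Row 5, column 2: row 5 has {1, 4, 6, 2, 7} and column 2 has {3, 1, 4, 6, 2, 7}, leaving only 5.
Row 5, column 6: row 5 has {5, 1, 4, 6, 2, 7} and column 6 has {1, 4, 2}, leaving only 3.
Row 6, column 7: row 6 has {3, 4, 6, 2} and column 7 has {3, 1, 4, 6, 2, 7}, leaving only 5.
Row 6, column 4: row 6 has {5, 3, 4, 6, 2} and column 4 has {3, 4, 6, 7}, leaving only 1.
Row 6, column 5: row 6 has {5, 3, 1, 4, 6, 2} and column 5 has {5, 4, 6, 2}, leaving only 7.
Row 3, column 5: row 3 has {3, 4, 6, 2} and column 5 has {5, 4, 6, 2, 7}, leaving only 1.
Row 3, column 3: row 3 has {3, 1, 4, 6, 2} and column 3 has {3, 4, 6, 7}, leaving only 5.
Row 3, column 6: row 3 has {5, 3, 1, 4, 6, 2} and column 6 has {3, 1, 4, 2}, leaving only 7.
Row 4, column 3: row 4 has {3, 1, 4, 7} and column 3 has {5, 3, 4, 6, 7}, leaving only 2.
Row 4, column 4: row 4 has {3, 1, 4, 2, 7} and column 4 has {3, 1, 4, 6, 7}, leaving only 5.
Row 7 already has {4, 6, 7} and column 4 already has {5, 3, 1, 4, 6, 7}, so row 7, column 4 must be 2.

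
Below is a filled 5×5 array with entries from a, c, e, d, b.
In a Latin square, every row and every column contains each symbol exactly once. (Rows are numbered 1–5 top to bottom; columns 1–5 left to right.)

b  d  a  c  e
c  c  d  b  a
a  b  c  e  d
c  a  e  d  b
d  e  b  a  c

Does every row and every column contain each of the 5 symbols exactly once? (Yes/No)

Column 1 contains c twice (at rows 2 and 4), so it is not a permutation.

No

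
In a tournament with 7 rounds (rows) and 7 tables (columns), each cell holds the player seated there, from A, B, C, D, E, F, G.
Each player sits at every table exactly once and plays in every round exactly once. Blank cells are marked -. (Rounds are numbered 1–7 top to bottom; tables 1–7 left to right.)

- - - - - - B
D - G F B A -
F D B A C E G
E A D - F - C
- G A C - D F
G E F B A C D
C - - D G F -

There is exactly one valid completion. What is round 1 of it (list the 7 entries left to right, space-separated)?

A F C E D G B

Round 1, table 1: round 1 has {B} and table 1 has {C, D, E, F, G}, leaving only A.
Round 1, table 6: round 1 has {A, B} and table 6 has {A, C, D, E, F}, leaving only G.
Round 1, table 4: round 1 has {A, B, G} and table 4 has {A, B, C, D, F}, leaving only E.
Round 1, table 3: round 1 has {A, B, E, G} and table 3 has {A, B, D, F, G}, leaving only C.
Round 1, table 2: round 1 has {A, B, C, E, G} and table 2 has {A, D, E, G}, leaving only F.
Round 1, table 5: round 1 has {A, B, C, E, F, G} and table 5 has {A, B, C, F, G}, leaving only D.
So round 1 reads: A F C E D G B.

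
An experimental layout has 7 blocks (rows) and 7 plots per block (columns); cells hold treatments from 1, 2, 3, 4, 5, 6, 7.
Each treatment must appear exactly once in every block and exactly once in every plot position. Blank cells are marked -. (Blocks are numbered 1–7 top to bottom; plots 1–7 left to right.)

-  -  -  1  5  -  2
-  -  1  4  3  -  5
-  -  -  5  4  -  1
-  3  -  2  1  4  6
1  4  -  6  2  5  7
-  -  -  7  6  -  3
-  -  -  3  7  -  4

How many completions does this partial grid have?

28

Block 1, plot 1: eliminating its block and plot leaves {3, 4, 6, 7}.
Block 1, plot 2: eliminating its block and plot leaves {6, 7}.
Block 1, plot 3: eliminating its block and plot leaves {3, 4, 6, 7}.
Block 1, plot 6: eliminating its block and plot leaves {3, 6, 7}.
Block 2, plot 1: eliminating its block and plot leaves {2, 6, 7}.
Block 2, plot 2: eliminating its block and plot leaves {2, 6, 7}.
Block 2, plot 6: eliminating its block and plot leaves {2, 6, 7}.
Block 3, plot 1: eliminating its block and plot leaves {2, 3, 6, 7}.
Block 3, plot 2: eliminating its block and plot leaves {2, 6, 7}.
Block 3, plot 3: eliminating its block and plot leaves {2, 3, 6, 7}.
Block 3, plot 6: eliminating its block and plot leaves {2, 3, 6, 7}.
Block 4, plot 1: eliminating its block and plot leaves {5, 7}.
Block 4, plot 3: eliminating its block and plot leaves {5, 7}.
Block 5, plot 3: eliminating its block and plot leaves {3}.
Block 6, plot 1: eliminating its block and plot leaves {2, 4, 5}.
Block 6, plot 2: eliminating its block and plot leaves {1, 2, 5}.
Block 6, plot 3: eliminating its block and plot leaves {2, 4, 5}.
Block 6, plot 6: eliminating its block and plot leaves {1, 2}.
Block 7, plot 1: eliminating its block and plot leaves {2, 5, 6}.
Block 7, plot 2: eliminating its block and plot leaves {1, 2, 5, 6}.
Block 7, plot 3: eliminating its block and plot leaves {2, 5, 6}.
Block 7, plot 6: eliminating its block and plot leaves {1, 2, 6}.
Enumerating the assignments across these blanks that avoid any block or plot repeat gives 28 completions.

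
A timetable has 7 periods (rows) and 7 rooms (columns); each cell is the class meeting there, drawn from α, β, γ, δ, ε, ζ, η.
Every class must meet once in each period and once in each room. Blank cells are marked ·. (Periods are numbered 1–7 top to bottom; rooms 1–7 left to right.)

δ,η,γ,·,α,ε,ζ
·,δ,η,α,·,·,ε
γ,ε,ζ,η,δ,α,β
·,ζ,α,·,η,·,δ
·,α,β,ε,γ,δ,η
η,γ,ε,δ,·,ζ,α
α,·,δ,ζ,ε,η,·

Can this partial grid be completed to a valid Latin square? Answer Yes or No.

Yes

No period or room among the givens repeats a symbol, and propagating forced cells runs into no contradiction.
One valid completion exists (for instance, δ η γ β α ε ζ / β δ η α ζ γ ε / γ ε ζ η δ α β / ε ζ α γ η β δ / ζ α β ε γ δ η / η γ ε δ β ζ α / α β δ ζ ε η γ).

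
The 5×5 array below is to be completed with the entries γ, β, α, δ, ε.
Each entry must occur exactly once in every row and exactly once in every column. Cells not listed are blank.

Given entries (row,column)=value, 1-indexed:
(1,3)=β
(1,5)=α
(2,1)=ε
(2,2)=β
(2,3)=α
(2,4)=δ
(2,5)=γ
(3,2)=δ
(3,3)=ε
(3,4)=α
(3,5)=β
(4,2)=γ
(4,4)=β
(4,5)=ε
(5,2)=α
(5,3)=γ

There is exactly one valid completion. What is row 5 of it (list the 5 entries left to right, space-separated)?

Row 5, column 4: row 5 has {γ, α} and column 4 has {β, α, δ}, leaving only ε.
Row 5, column 5: row 5 has {γ, α, ε} and column 5 has {γ, β, α, ε}, leaving only δ.
Row 5, column 1: row 5 has {γ, α, δ, ε} and column 1 has {ε}, leaving only β.
So row 5 reads: β α γ ε δ.

β α γ ε δ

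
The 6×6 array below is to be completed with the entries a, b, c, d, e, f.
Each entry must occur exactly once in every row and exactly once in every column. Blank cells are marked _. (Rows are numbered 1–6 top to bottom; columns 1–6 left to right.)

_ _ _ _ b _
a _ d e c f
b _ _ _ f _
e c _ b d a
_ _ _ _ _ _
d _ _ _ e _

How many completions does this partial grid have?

34

Row 1, column 1: eliminating its row and column leaves {c, f}.
Row 1, column 2: eliminating its row and column leaves {a, d, e, f}.
Row 1, column 3: eliminating its row and column leaves {a, c, e, f}.
Row 1, column 4: eliminating its row and column leaves {a, c, d, f}.
Row 1, column 6: eliminating its row and column leaves {c, d, e}.
Row 2, column 2: eliminating its row and column leaves {b}.
Row 3, column 2: eliminating its row and column leaves {a, d, e}.
Row 3, column 3: eliminating its row and column leaves {a, c, e}.
Row 3, column 4: eliminating its row and column leaves {a, c, d}.
Row 3, column 6: eliminating its row and column leaves {c, d, e}.
Row 4, column 3: eliminating its row and column leaves {f}.
Row 5, column 1: eliminating its row and column leaves {c, f}.
Row 5, column 2: eliminating its row and column leaves {a, b, d, e, f}.
Row 5, column 3: eliminating its row and column leaves {a, b, c, e, f}.
Row 5, column 4: eliminating its row and column leaves {a, c, d, f}.
Row 5, column 5: eliminating its row and column leaves {a}.
Row 5, column 6: eliminating its row and column leaves {b, c, d, e}.
Row 6, column 2: eliminating its row and column leaves {a, b, f}.
Row 6, column 3: eliminating its row and column leaves {a, b, c, f}.
Row 6, column 4: eliminating its row and column leaves {a, c, f}.
Row 6, column 6: eliminating its row and column leaves {b, c}.
Enumerating the assignments across these blanks that avoid any row or column repeat gives 34 completions.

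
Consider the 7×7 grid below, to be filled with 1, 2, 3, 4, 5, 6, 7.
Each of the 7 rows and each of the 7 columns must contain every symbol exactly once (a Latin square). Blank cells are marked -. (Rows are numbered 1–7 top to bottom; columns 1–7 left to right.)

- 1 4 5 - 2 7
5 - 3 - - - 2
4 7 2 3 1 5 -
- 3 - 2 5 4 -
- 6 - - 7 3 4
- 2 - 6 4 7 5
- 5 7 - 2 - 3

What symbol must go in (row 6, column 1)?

3

Row 2, column 2: row 2 has {2, 3, 5} and column 2 has {1, 2, 3, 5, 6, 7}, leaving only 4.
Row 2, column 5: row 2 has {2, 3, 4, 5} and column 5 has {1, 2, 4, 5, 7}, leaving only 6.
Row 1, column 5: row 1 has {1, 2, 4, 5, 7} and column 5 has {1, 2, 4, 5, 6, 7}, leaving only 3.
Row 1, column 1: row 1 has {1, 2, 3, 4, 5, 7} and column 1 has {4, 5}, leaving only 6.
Row 2, column 6: row 2 has {2, 3, 4, 5, 6} and column 6 has {2, 3, 4, 5, 7}, leaving only 1.
Row 2, column 4: row 2 has {1, 2, 3, 4, 5, 6} and column 4 has {2, 3, 5, 6}, leaving only 7.
Row 3, column 7: row 3 has {1, 2, 3, 4, 5, 7} and column 7 has {2, 3, 4, 5, 7}, leaving only 6.
Row 4, column 7: row 4 has {2, 3, 4, 5} and column 7 has {2, 3, 4, 5, 6, 7}, leaving only 1.
Row 4, column 1: row 4 has {1, 2, 3, 4, 5} and column 1 has {4, 5, 6}, leaving only 7.
Row 4, column 3: row 4 has {1, 2, 3, 4, 5, 7} and column 3 has {2, 3, 4, 7}, leaving only 6.
Row 5, column 4: row 5 has {3, 4, 6, 7} and column 4 has {2, 3, 5, 6, 7}, leaving only 1.
Row 5, column 1: row 5 has {1, 3, 4, 6, 7} and column 1 has {4, 5, 6, 7}, leaving only 2.
Row 5, column 3: row 5 has {1, 2, 3, 4, 6, 7} and column 3 has {2, 3, 4, 6, 7}, leaving only 5.
Row 6, column 3: row 6 has {2, 4, 5, 6, 7} and column 3 has {2, 3, 4, 5, 6, 7}, leaving only 1.
Row 6 already has {1, 2, 4, 5, 6, 7} and column 1 already has {2, 4, 5, 6, 7}, so row 6, column 1 must be 3.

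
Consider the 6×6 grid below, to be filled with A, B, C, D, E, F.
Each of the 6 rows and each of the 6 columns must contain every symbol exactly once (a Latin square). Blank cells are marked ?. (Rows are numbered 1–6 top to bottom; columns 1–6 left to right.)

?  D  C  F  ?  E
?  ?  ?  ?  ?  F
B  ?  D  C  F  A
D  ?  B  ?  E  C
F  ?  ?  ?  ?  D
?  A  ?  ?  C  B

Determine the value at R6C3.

Row 1, column 1: row 1 has {C, D, E, F} and column 1 has {B, D, F}, leaving only A.
Row 1, column 5: row 1 has {A, C, D, E, F} and column 5 has {C, E, F}, leaving only B.
Row 3, column 2: row 3 has {A, B, C, D, F} and column 2 has {A, D}, leaving only E.
Row 4, column 2: row 4 has {B, C, D, E} and column 2 has {A, D, E}, leaving only F.
Row 4, column 4: row 4 has {B, C, D, E, F} and column 4 has {C, F}, leaving only A.
Row 5, column 5: row 5 has {D, F} and column 5 has {B, C, E, F}, leaving only A.
Row 2, column 5: row 2 has {F} and column 5 has {A, B, C, E, F}, leaving only D.
Row 5, column 3: row 5 has {A, D, F} and column 3 has {B, C, D}, leaving only E.
Row 6 already has {A, B, C} and column 3 already has {B, C, D, E}, so row 6, column 3 must be F.

F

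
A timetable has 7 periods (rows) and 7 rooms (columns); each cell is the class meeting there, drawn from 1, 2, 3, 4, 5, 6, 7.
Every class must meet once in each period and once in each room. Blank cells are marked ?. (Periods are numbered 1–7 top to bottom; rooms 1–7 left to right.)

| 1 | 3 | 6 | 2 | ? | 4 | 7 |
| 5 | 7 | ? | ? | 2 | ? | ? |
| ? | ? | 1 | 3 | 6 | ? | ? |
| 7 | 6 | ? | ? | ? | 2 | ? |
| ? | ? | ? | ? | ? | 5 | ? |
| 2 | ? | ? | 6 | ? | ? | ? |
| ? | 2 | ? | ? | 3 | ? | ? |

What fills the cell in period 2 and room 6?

6

Period 1, room 5: period 1 has {1, 2, 3, 4, 6, 7} and room 5 has {2, 3, 6}, leaving only 5.
Period 3, room 1: period 3 has {1, 3, 6} and room 1 has {1, 2, 5, 7}, leaving only 4.
Period 3, room 2: period 3 has {1, 3, 4, 6} and room 2 has {2, 3, 6, 7}, leaving only 5.
Period 3, room 6: period 3 has {1, 3, 4, 5, 6} and room 6 has {2, 4, 5}, leaving only 7.
Period 3, room 7: period 3 has {1, 3, 4, 5, 6, 7} and room 7 has {7}, leaving only 2.
Period 7, room 1: period 7 has {2, 3} and room 1 has {1, 2, 4, 5, 7}, leaving only 6.
Period 5, room 1: period 5 has {5} and room 1 has {1, 2, 4, 5, 6, 7}, leaving only 3.
Period 7, room 6: period 7 has {2, 3, 6} and room 6 has {2, 4, 5, 7}, leaving only 1.
Period 6, room 6: period 6 has {2, 6} and room 6 has {1, 2, 4, 5, 7}, leaving only 3.
Period 2 already has {2, 5, 7} and room 6 already has {1, 2, 3, 4, 5, 7}, so period 2, room 6 must be 6.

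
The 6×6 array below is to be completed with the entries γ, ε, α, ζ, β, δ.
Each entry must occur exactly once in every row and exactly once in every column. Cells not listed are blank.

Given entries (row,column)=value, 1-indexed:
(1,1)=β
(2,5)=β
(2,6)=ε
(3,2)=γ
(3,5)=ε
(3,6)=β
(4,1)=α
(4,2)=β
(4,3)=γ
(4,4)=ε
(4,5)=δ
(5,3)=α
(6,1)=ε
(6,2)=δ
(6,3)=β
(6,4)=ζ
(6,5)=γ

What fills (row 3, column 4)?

α

Row 4, column 6: row 4 has {γ, ε, α, β, δ} and column 6 has {ε, β}, leaving only ζ.
Row 5, column 5: row 5 has {α} and column 5 has {γ, ε, β, δ}, leaving only ζ.
Row 1, column 5: row 1 has {β} and column 5 has {γ, ε, ζ, β, δ}, leaving only α.
Row 5, column 2: row 5 has {α, ζ} and column 2 has {γ, β, δ}, leaving only ε.
Row 1, column 2: row 1 has {α, β} and column 2 has {γ, ε, β, δ}, leaving only ζ.
Row 2, column 2: row 2 has {ε, β} and column 2 has {γ, ε, ζ, β, δ}, leaving only α.
Row 6, column 6: row 6 has {γ, ε, ζ, β, δ} and column 6 has {ε, ζ, β}, leaving only α.
Row 3, column 4 is narrowed to {α, δ}.
If it were δ, then row 2, column 4 would be left with no valid symbol.
So row 3, column 4 must be α.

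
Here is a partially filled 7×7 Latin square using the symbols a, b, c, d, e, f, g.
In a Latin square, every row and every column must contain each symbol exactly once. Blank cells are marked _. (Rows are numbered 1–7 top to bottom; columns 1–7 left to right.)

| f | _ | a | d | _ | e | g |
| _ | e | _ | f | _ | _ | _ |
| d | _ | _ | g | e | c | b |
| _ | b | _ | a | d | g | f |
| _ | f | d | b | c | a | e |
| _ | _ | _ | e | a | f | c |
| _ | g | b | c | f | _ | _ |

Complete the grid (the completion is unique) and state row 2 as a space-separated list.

a e c f g b d

Row 1, column 2: row 1 has {a, d, e, f, g} and column 2 has {b, e, f, g}, leaving only c.
Row 1, column 5: row 1 has {a, c, d, e, f, g} and column 5 has {a, c, d, e, f}, leaving only b.
Row 2, column 5: row 2 has {e, f} and column 5 has {a, b, c, d, e, f}, leaving only g.
Row 2, column 3: row 2 has {e, f, g} and column 3 has {a, b, d}, leaving only c.
Row 3, column 2: row 3 has {b, c, d, e, g} and column 2 has {b, c, e, f, g}, leaving only a.
Row 3, column 3: row 3 has {a, b, c, d, e, g} and column 3 has {a, b, c, d}, leaving only f.
Row 4, column 3: row 4 has {a, b, d, f, g} and column 3 has {a, b, c, d, f}, leaving only e.
Row 4, column 1: row 4 has {a, b, d, e, f, g} and column 1 has {d, f}, leaving only c.
Row 5, column 1: row 5 has {a, b, c, d, e, f} and column 1 has {c, d, f}, leaving only g.
Row 6, column 1: row 6 has {a, c, e, f} and column 1 has {c, d, f, g}, leaving only b.
Row 2, column 1: row 2 has {c, e, f, g} and column 1 has {b, c, d, f, g}, leaving only a.
Row 2, column 7: row 2 has {a, c, e, f, g} and column 7 has {b, c, e, f, g}, leaving only d.
Row 2, column 6: row 2 has {a, c, d, e, f, g} and column 6 has {a, c, e, f, g}, leaving only b.
So row 2 reads: a e c f g b d.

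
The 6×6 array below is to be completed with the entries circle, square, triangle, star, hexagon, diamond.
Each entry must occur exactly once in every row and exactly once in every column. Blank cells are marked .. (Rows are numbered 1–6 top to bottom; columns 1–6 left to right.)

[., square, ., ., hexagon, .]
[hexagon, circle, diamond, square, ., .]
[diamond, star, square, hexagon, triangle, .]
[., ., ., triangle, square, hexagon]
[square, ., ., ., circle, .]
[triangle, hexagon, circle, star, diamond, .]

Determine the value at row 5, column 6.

Row 2, column 5: row 2 has {circle, square, hexagon, diamond} and column 5 has {circle, square, triangle, hexagon, diamond}, leaving only star.
Row 2, column 6: row 2 has {circle, square, star, hexagon, diamond} and column 6 has {hexagon}, leaving only triangle.
Row 3, column 6: row 3 has {square, triangle, star, hexagon, diamond} and column 6 has {triangle, hexagon}, leaving only circle.
Row 4, column 2: row 4 has {square, triangle, hexagon} and column 2 has {circle, square, star, hexagon}, leaving only diamond.
Row 4, column 3: row 4 has {square, triangle, hexagon, diamond} and column 3 has {circle, square, diamond}, leaving only star.
Row 1, column 3: row 1 has {square, hexagon} and column 3 has {circle, square, star, diamond}, leaving only triangle.
Row 4, column 1: row 4 has {square, triangle, star, hexagon, diamond} and column 1 has {square, triangle, hexagon, diamond}, leaving only circle.
Row 1, column 1: row 1 has {square, triangle, hexagon} and column 1 has {circle, square, triangle, hexagon, diamond}, leaving only star.
Row 1, column 6: row 1 has {square, triangle, star, hexagon} and column 6 has {circle, triangle, hexagon}, leaving only diamond.
Row 5 already has {circle, square} and column 6 already has {circle, triangle, hexagon, diamond}, so row 5, column 6 must be star.

star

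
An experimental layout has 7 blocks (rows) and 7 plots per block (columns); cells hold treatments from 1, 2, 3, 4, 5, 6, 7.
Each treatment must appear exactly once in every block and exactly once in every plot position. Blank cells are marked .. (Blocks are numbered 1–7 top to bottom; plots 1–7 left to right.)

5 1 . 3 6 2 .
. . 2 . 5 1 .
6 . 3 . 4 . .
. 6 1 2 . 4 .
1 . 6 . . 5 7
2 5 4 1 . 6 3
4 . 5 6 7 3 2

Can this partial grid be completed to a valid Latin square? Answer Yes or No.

Block 6, plot 5: block 6 together with plot 5 already contain {1, 2, 3, 4, 5, 6, 7} — every symbol — so nothing can go there. The grid has no valid completion.

No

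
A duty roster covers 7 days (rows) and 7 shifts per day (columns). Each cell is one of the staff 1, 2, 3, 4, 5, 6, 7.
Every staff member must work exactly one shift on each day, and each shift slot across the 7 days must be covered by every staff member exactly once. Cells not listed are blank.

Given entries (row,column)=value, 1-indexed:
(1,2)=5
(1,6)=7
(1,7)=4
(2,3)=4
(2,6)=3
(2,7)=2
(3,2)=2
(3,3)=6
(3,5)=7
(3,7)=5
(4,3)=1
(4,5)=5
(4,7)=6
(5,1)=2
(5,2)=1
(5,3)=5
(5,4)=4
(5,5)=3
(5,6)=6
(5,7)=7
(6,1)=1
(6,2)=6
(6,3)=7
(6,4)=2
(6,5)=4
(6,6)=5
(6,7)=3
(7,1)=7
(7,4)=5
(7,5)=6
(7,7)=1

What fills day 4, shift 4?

Day 2, shift 2: day 2 has {2, 3, 4} and shift 2 has {1, 2, 5, 6}, leaving only 7.
Day 2, shift 5: day 2 has {2, 3, 4, 7} and shift 5 has {3, 4, 5, 6, 7}, leaving only 1.
Day 1, shift 5: day 1 has {4, 5, 7} and shift 5 has {1, 3, 4, 5, 6, 7}, leaving only 2.
Day 1, shift 3: day 1 has {2, 4, 5, 7} and shift 3 has {1, 4, 5, 6, 7}, leaving only 3.
Day 1, shift 1: day 1 has {2, 3, 4, 5, 7} and shift 1 has {1, 2, 7}, leaving only 6.
Day 1, shift 4: day 1 has {2, 3, 4, 5, 6, 7} and shift 4 has {2, 4, 5}, leaving only 1.
Day 2, shift 1: day 2 has {1, 2, 3, 4, 7} and shift 1 has {1, 2, 6, 7}, leaving only 5.
Day 2, shift 4: day 2 has {1, 2, 3, 4, 5, 7} and shift 4 has {1, 2, 4, 5}, leaving only 6.
Day 3, shift 4: day 3 has {2, 5, 6, 7} and shift 4 has {1, 2, 4, 5, 6}, leaving only 3.
Day 4 already has {1, 5, 6} and shift 4 already has {1, 2, 3, 4, 5, 6}, so day 4, shift 4 must be 7.

7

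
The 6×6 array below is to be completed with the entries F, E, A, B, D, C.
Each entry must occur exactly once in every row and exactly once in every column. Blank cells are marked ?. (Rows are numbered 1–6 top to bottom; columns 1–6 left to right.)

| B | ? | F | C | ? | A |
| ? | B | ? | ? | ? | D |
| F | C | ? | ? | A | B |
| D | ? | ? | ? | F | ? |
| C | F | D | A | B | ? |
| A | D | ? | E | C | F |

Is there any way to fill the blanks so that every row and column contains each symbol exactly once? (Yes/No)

No

Row 1, column 2: row 1 has {F, A, B, C} and column 2 has {F, B, D, C}, so it must be E.
Row 1, column 5: row 1 has {F, E, A, B, C} and column 5 has {F, A, B, C}, so it must be D.
Row 2, column 1: row 2 has {B, D} and column 1 has {F, A, B, D, C}, so it must be E.
Now row 2, column 5: row 2 together with column 5 already contain {F, E, A, B, D, C} — every symbol — so nothing can go there. The grid has no valid completion.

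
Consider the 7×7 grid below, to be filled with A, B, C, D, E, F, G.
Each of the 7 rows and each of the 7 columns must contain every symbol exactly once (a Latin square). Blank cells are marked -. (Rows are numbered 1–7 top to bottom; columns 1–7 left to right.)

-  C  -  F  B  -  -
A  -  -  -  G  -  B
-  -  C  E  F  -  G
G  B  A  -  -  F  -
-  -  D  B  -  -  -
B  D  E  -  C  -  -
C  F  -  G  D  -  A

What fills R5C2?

Row 1, column 3: row 1 has {B, C, F} and column 3 has {A, C, D, E}, leaving only G.
Row 2, column 2: row 2 has {A, B, G} and column 2 has {B, C, D, F}, leaving only E.
Row 2, column 3: row 2 has {A, B, E, G} and column 3 has {A, C, D, E, G}, leaving only F.
Row 3, column 1: row 3 has {C, E, F, G} and column 1 has {A, B, C, G}, leaving only D.
Row 1, column 1: row 1 has {B, C, F, G} and column 1 has {A, B, C, D, G}, leaving only E.
Row 1, column 7: row 1 has {B, C, E, F, G} and column 7 has {A, B, G}, leaving only D.
Row 1, column 6: row 1 has {B, C, D, E, F, G} and column 6 has {F}, leaving only A.
Row 3, column 2: row 3 has {C, D, E, F, G} and column 2 has {B, C, D, E, F}, leaving only A.
Row 5 already has {B, D} and column 2 already has {A, B, C, D, E, F}, so row 5, column 2 must be G.

G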